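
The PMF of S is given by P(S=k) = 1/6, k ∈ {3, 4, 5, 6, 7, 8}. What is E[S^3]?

214.5

E[S^3] = Σ s^3·P(S=s)
 = 27·1/6 + 64·1/6 + 125·1/6 + 216·1/6 + 343·1/6 + 512·1/6
 = 9/2 + 32/3 + 125/6 + 36 + 343/6 + 256/3
 = 429/2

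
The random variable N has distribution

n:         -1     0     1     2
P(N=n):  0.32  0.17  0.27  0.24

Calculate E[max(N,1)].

1.24

E[max(N,1)] = Σ max(n,1)·P(N=n)
 = 1·0.32 + 1·0.17 + 1·0.27 + 2·0.24
 = 0.32 + 0.17 + 0.27 + 0.48
 = 1.24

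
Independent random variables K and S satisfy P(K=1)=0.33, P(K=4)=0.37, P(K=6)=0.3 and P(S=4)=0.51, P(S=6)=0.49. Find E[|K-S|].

E[|K-S|] = Σ_k Σ_s |k-s| · P(K=k)P(S=s)
 = 3·0.1683 + 5·0.1617 + 0·0.1887 + 2·0.1813 + 2·0.153 + 0·0.147
 = 0.5049 + 0.8085 + 0 + 0.3626 + 0.306 + 0
 = 1.982

1.982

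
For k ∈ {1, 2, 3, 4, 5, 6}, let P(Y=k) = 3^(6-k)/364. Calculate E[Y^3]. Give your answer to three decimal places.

7.657

E[Y^3] = Σ y^3·P(Y=y)
 = 1·243/364 + 8·81/364 + 27·27/364 + 64·9/364 + 125·3/364 + 216·1/364
 = 243/364 + 162/91 + 729/364 + 144/91 + 375/364 + 54/91
 = 2787/364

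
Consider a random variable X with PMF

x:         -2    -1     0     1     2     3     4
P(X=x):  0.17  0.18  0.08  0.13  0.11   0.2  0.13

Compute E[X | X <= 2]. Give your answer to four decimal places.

-0.2537

P(X <= 2) = 0.17 + 0.18 + 0.08 + 0.13 + 0.11 = 0.67.
E[X | X <= 2] = [(-2)·0.17 + (-1)·0.18 + 0·0.08 + 1·0.13 + 2·0.11] / 0.67
 = -0.17 / 0.67
 = -17/67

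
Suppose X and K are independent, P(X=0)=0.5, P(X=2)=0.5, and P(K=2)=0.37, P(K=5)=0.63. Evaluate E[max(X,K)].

3.89

E[max(X,K)] = Σ_x Σ_k max(x,k) · P(X=x)P(K=k)
 = 2·0.185 + 5·0.315 + 2·0.185 + 5·0.315
 = 0.37 + 1.575 + 0.37 + 1.575
 = 3.89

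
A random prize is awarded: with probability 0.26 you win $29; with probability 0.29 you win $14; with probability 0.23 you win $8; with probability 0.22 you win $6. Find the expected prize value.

E[payout] = 29·0.26 + 14·0.29 + 8·0.23 + 6·0.22
 = 7.54 + 4.06 + 1.84 + 1.32
 = 14.76

14.76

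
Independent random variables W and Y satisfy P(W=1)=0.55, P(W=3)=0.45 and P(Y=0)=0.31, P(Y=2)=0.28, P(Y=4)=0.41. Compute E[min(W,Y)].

1.185

E[min(W,Y)] = Σ_w Σ_y min(w,y) · P(W=w)P(Y=y)
 = 0·0.1705 + 1·0.154 + 1·0.2255 + 0·0.1395 + 2·0.126 + 3·0.1845
 = 0 + 0.154 + 0.2255 + 0 + 0.252 + 0.5535
 = 1.185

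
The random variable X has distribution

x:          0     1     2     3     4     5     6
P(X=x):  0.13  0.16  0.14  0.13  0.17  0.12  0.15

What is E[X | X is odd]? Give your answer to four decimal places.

2.8049

P(X is odd) = 0.16 + 0.13 + 0.12 = 0.41.
E[X | X is odd] = [1·0.16 + 3·0.13 + 5·0.12] / 0.41
 = 1.15 / 0.41
 = 115/41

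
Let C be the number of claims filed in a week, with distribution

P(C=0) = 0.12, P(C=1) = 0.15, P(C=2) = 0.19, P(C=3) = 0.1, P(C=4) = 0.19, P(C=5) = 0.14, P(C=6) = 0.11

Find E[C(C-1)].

9.36

E[C(C-1)] = Σ c(c-1)·P(C=c)
 = 0·0.12 + 0·0.15 + 2·0.19 + 6·0.1 + 12·0.19 + 20·0.14 + 30·0.11
 = 0 + 0 + 0.38 + 0.6 + 2.28 + 2.8 + 3.3
 = 9.36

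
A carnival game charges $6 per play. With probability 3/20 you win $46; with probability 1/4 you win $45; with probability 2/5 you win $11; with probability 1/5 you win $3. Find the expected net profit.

E[payout] = 46·3/20 + 45·1/4 + 11·2/5 + 3·1/5
 = 69/10 + 45/4 + 22/5 + 3/5
 = 463/20
Net = 463/20 - 6 = 343/20

17.15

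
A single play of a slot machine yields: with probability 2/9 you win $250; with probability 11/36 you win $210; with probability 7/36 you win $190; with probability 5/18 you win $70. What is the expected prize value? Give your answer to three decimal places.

E[payout] = 250·2/9 + 210·11/36 + 190·7/36 + 70·5/18
 = 500/9 + 385/6 + 665/18 + 175/9
 = 1585/9

176.111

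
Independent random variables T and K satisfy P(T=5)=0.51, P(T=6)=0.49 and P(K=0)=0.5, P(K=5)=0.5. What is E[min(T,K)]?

2.5

E[min(T,K)] = Σ_t Σ_k min(t,k) · P(T=t)P(K=k)
 = 0·0.255 + 5·0.255 + 0·0.245 + 5·0.245
 = 0 + 1.275 + 0 + 1.225
 = 2.5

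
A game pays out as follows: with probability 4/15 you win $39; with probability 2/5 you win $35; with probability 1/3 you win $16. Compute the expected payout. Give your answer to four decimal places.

E[payout] = 39·4/15 + 35·2/5 + 16·1/3
 = 52/5 + 14 + 16/3
 = 446/15

29.7333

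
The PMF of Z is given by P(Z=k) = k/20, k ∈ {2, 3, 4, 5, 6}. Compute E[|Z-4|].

E[|Z-4|] = Σ |z-4|·P(Z=z)
 = 2·1/10 + 1·3/20 + 0·1/5 + 1·1/4 + 2·3/10
 = 1/5 + 3/20 + 0 + 1/4 + 3/5
 = 6/5

1.2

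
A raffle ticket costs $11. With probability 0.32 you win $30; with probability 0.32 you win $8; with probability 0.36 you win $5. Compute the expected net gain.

E[payout] = 30·0.32 + 8·0.32 + 5·0.36
 = 9.6 + 2.56 + 1.8
 = 13.96
Net = 13.96 - 11 = 2.96

2.96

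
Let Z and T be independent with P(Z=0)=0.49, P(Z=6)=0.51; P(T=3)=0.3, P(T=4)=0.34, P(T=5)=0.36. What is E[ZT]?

12.4236

E[ZT] = Σ_z Σ_t zt · P(Z=z)P(T=t)
 = 0·0.147 + 0·0.1666 + 0·0.1764 + 18·0.153 + 24·0.1734 + 30·0.1836
 = 0 + 0 + 0 + 2.754 + 4.1616 + 5.508
 = 12.4236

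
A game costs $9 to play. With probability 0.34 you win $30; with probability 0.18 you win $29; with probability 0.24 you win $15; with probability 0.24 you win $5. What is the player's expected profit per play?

11.22

E[payout] = 30·0.34 + 29·0.18 + 15·0.24 + 5·0.24
 = 10.2 + 5.22 + 3.6 + 1.2
 = 20.22
Net = 20.22 - 9 = 11.22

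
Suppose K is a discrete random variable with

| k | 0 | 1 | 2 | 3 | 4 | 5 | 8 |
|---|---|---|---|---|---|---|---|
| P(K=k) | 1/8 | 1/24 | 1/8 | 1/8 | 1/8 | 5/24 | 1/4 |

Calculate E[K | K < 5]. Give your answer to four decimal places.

P(K < 5) = 1/8 + 1/24 + 1/8 + 1/8 + 1/8 = 13/24.
E[K | K < 5] = [0·1/8 + 1·1/24 + 2·1/8 + 3·1/8 + 4·1/8] / (13/24)
 = 7/6 / (13/24)
 = 28/13

2.1538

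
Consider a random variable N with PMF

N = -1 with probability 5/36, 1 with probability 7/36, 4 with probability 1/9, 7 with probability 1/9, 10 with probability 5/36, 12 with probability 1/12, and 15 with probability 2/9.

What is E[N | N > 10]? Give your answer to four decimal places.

14.1818

P(N > 10) = 1/12 + 2/9 = 11/36.
E[N | N > 10] = [12·1/12 + 15·2/9] / (11/36)
 = 13/3 / (11/36)
 = 156/11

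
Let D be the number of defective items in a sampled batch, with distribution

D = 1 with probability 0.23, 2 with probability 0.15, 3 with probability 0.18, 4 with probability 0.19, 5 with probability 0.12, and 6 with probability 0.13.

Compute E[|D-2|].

E[|D-2|] = Σ |d-2|·P(D=d)
 = 1·0.23 + 0·0.15 + 1·0.18 + 2·0.19 + 3·0.12 + 4·0.13
 = 0.23 + 0 + 0.18 + 0.38 + 0.36 + 0.52
 = 1.67

1.67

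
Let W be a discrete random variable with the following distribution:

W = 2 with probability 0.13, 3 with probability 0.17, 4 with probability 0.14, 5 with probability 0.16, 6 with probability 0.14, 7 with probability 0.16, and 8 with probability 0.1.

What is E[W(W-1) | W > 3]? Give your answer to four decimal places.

P(W > 3) = 0.14 + 0.16 + 0.14 + 0.16 + 0.1 = 0.7.
E[W(W-1) | W > 3] = [12·0.14 + 20·0.16 + 30·0.14 + 42·0.16 + 56·0.1] / 0.7
 = 21.4 / 0.7
 = 214/7

30.5714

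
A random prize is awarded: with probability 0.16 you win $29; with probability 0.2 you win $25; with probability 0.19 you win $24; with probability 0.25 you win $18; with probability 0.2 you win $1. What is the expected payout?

E[payout] = 29·0.16 + 25·0.2 + 24·0.19 + 18·0.25 + 1·0.2
 = 4.64 + 5 + 4.56 + 4.5 + 0.2
 = 18.9

18.9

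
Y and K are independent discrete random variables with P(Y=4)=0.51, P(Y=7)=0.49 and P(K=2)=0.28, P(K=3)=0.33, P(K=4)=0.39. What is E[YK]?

E[YK] = Σ_y Σ_k yk · P(Y=y)P(K=k)
 = 8·0.1428 + 12·0.1683 + 16·0.1989 + 14·0.1372 + 21·0.1617 + 28·0.1911
 = 1.1424 + 2.0196 + 3.1824 + 1.9208 + 3.3957 + 5.3508
 = 17.0117

17.0117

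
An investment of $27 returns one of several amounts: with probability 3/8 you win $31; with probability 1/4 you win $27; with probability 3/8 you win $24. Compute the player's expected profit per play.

0.375

E[payout] = 31·3/8 + 27·1/4 + 24·3/8
 = 93/8 + 27/4 + 9
 = 219/8
Net = 219/8 - 27 = 3/8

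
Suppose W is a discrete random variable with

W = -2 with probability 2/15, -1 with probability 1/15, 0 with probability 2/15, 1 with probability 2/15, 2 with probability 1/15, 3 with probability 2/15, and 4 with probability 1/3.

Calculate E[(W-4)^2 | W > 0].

P(W > 0) = 2/15 + 1/15 + 2/15 + 1/3 = 2/3.
E[(W-4)^2 | W > 0] = [9·2/15 + 4·1/15 + 1·2/15 + 0·1/3] / (2/3)
 = 8/5 / (2/3)
 = 12/5

2.4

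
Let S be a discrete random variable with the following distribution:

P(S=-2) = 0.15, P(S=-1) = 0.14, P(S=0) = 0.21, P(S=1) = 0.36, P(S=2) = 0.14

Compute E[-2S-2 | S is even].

-1.92

P(S is even) = 0.15 + 0.21 + 0.14 = 0.5.
E[-2S-2 | S is even] = [2·0.15 + (-2)·0.21 + (-6)·0.14] / 0.5
 = -0.96 / 0.5
 = -48/25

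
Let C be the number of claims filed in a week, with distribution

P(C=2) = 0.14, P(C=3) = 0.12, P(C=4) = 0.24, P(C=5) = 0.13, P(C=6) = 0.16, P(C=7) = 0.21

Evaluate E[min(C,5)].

E[min(C,5)] = Σ min(c,5)·P(C=c)
 = 2·0.14 + 3·0.12 + 4·0.24 + 5·0.13 + 5·0.16 + 5·0.21
 = 0.28 + 0.36 + 0.96 + 0.65 + 0.8 + 1.05
 = 4.1

4.1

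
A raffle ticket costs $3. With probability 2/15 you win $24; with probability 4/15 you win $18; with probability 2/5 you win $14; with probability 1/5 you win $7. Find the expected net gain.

E[payout] = 24·2/15 + 18·4/15 + 14·2/5 + 7·1/5
 = 16/5 + 24/5 + 28/5 + 7/5
 = 15
Net = 15 - 3 = 12

12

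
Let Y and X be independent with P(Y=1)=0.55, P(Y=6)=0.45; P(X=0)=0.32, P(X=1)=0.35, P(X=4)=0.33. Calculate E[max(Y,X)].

3.7945

E[max(Y,X)] = Σ_y Σ_x max(y,x) · P(Y=y)P(X=x)
 = 1·0.176 + 1·0.1925 + 4·0.1815 + 6·0.144 + 6·0.1575 + 6·0.1485
 = 0.176 + 0.1925 + 0.726 + 0.864 + 0.945 + 0.891
 = 3.7945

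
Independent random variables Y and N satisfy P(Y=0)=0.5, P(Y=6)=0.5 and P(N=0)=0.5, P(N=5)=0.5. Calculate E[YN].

E[YN] = Σ_y Σ_n yn · P(Y=y)P(N=n)
 = 0·0.25 + 0·0.25 + 0·0.25 + 30·0.25
 = 0 + 0 + 0 + 7.5
 = 7.5

7.5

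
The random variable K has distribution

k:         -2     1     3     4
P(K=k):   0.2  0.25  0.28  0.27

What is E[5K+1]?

E[5K+1] = Σ (5k+1)·P(K=k)
 = (-9)·0.2 + 6·0.25 + 16·0.28 + 21·0.27
 = (-1.8) + 1.5 + 4.48 + 5.67
 = 9.85

9.85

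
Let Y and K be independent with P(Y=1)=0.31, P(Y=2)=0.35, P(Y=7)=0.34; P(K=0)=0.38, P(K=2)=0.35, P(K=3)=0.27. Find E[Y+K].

E[Y+K] = Σ_y Σ_k (y+k) · P(Y=y)P(K=k)
 = 1·0.1178 + 3·0.1085 + 4·0.0837 + 2·0.133 + 4·0.1225 + 5·0.0945 + 7·0.1292 + 9·0.119 + 10·0.0918
 = 0.1178 + 0.3255 + 0.3348 + 0.266 + 0.49 + 0.4725 + 0.9044 + 1.071 + 0.918
 = 4.9

4.9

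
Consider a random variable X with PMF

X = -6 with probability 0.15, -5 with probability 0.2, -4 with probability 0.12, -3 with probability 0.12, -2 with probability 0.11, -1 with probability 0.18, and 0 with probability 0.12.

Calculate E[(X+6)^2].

12.34

E[(X+6)^2] = Σ (x+6)^2·P(X=x)
 = 0·0.15 + 1·0.2 + 4·0.12 + 9·0.12 + 16·0.11 + 25·0.18 + 36·0.12
 = 0 + 0.2 + 0.48 + 1.08 + 1.76 + 4.5 + 4.32
 = 12.34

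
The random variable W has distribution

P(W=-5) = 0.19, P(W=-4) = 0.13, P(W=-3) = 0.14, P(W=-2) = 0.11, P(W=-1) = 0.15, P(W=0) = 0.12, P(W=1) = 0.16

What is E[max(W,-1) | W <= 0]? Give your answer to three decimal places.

-0.857

P(W <= 0) = 0.19 + 0.13 + 0.14 + 0.11 + 0.15 + 0.12 = 0.84.
E[max(W,-1) | W <= 0] = [(-1)·0.19 + (-1)·0.13 + (-1)·0.14 + (-1)·0.11 + (-1)·0.15 + 0·0.12] / 0.84
 = -0.72 / 0.84
 = -6/7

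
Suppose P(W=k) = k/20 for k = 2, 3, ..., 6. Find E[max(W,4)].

4.85

E[max(W,4)] = Σ max(w,4)·P(W=w)
 = 4·1/10 + 4·3/20 + 4·1/5 + 5·1/4 + 6·3/10
 = 2/5 + 3/5 + 4/5 + 5/4 + 9/5
 = 97/20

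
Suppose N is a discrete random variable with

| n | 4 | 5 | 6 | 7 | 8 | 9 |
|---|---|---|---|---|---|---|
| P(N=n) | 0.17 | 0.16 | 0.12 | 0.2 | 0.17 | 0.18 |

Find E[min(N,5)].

E[min(N,5)] = Σ min(n,5)·P(N=n)
 = 4·0.17 + 5·0.16 + 5·0.12 + 5·0.2 + 5·0.17 + 5·0.18
 = 0.68 + 0.8 + 0.6 + 1 + 0.85 + 0.9
 = 4.83

4.83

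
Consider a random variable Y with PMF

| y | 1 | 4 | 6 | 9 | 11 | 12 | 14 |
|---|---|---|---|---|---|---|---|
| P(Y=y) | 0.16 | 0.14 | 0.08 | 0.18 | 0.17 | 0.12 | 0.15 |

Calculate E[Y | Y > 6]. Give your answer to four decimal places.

P(Y > 6) = 0.18 + 0.17 + 0.12 + 0.15 = 0.62.
E[Y | Y > 6] = [9·0.18 + 11·0.17 + 12·0.12 + 14·0.15] / 0.62
 = 7.03 / 0.62
 = 703/62

11.3387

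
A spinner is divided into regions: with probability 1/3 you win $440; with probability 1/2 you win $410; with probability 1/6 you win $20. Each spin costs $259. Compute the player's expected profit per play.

96

E[payout] = 440·1/3 + 410·1/2 + 20·1/6
 = 440/3 + 205 + 10/3
 = 355
Net = 355 - 259 = 96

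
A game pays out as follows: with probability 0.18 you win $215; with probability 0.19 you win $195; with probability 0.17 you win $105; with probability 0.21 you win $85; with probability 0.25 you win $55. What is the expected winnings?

125.2

E[payout] = 215·0.18 + 195·0.19 + 105·0.17 + 85·0.21 + 55·0.25
 = 38.7 + 37.05 + 17.85 + 17.85 + 13.75
 = 125.2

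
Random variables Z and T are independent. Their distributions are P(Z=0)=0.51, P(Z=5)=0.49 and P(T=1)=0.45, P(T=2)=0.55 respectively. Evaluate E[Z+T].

4

E[Z+T] = Σ_z Σ_t (z+t) · P(Z=z)P(T=t)
 = 1·0.2295 + 2·0.2805 + 6·0.2205 + 7·0.2695
 = 0.2295 + 0.561 + 1.323 + 1.8865
 = 4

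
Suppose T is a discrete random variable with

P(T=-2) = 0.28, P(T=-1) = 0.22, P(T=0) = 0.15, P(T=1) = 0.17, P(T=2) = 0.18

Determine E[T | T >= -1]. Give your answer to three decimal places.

0.431

P(T >= -1) = 0.22 + 0.15 + 0.17 + 0.18 = 0.72.
E[T | T >= -1] = [(-1)·0.22 + 0·0.15 + 1·0.17 + 2·0.18] / 0.72
 = 0.31 / 0.72
 = 31/72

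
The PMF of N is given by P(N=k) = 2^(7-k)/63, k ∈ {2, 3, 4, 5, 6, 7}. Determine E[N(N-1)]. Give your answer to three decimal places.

6.952

E[N(N-1)] = Σ n(n-1)·P(N=n)
 = 2·32/63 + 6·16/63 + 12·8/63 + 20·4/63 + 30·2/63 + 42·1/63
 = 64/63 + 32/21 + 32/21 + 80/63 + 20/21 + 2/3
 = 146/21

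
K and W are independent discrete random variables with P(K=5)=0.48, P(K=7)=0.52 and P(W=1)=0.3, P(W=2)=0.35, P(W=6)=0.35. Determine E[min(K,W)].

E[min(K,W)] = Σ_k Σ_w min(k,w) · P(K=k)P(W=w)
 = 1·0.144 + 2·0.168 + 5·0.168 + 1·0.156 + 2·0.182 + 6·0.182
 = 0.144 + 0.336 + 0.84 + 0.156 + 0.364 + 1.092
 = 2.932

2.932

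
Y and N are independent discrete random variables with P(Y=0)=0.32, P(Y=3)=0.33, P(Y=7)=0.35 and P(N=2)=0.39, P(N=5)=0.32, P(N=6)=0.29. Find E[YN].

E[YN] = Σ_y Σ_n yn · P(Y=y)P(N=n)
 = 0·0.1248 + 0·0.1024 + 0·0.0928 + 6·0.1287 + 15·0.1056 + 18·0.0957 + 14·0.1365 + 35·0.112 + 42·0.1015
 = 0 + 0 + 0 + 0.7722 + 1.584 + 1.7226 + 1.911 + 3.92 + 4.263
 = 14.1728

14.1728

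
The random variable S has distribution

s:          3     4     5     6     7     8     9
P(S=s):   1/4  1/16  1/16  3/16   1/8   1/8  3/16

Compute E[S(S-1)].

34.875

E[S(S-1)] = Σ s(s-1)·P(S=s)
 = 6·1/4 + 12·1/16 + 20·1/16 + 30·3/16 + 42·1/8 + 56·1/8 + 72·3/16
 = 3/2 + 3/4 + 5/4 + 45/8 + 21/4 + 7 + 27/2
 = 279/8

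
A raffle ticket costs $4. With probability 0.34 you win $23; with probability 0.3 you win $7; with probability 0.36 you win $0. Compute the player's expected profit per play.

5.92

E[payout] = 23·0.34 + 7·0.3 + 0·0.36
 = 7.82 + 2.1 + 0
 = 9.92
Net = 9.92 - 4 = 5.92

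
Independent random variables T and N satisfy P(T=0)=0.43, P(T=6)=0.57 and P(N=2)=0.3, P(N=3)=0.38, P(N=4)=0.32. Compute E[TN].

E[TN] = Σ_t Σ_n tn · P(T=t)P(N=n)
 = 0·0.129 + 0·0.1634 + 0·0.1376 + 12·0.171 + 18·0.2166 + 24·0.1824
 = 0 + 0 + 0 + 2.052 + 3.8988 + 4.3776
 = 10.3284

10.3284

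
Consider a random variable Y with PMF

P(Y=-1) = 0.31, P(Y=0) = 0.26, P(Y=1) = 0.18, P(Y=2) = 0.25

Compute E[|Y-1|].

1.13

E[|Y-1|] = Σ |y-1|·P(Y=y)
 = 2·0.31 + 1·0.26 + 0·0.18 + 1·0.25
 = 0.62 + 0.26 + 0 + 0.25
 = 1.13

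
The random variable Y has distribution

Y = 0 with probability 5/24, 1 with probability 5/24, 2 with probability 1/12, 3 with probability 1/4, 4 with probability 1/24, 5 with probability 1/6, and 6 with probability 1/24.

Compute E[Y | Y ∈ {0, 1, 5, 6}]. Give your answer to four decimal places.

P(Y ∈ {0, 1, 5, 6}) = 5/24 + 5/24 + 1/6 + 1/24 = 5/8.
E[Y | Y ∈ {0, 1, 5, 6}] = [0·5/24 + 1·5/24 + 5·1/6 + 6·1/24] / (5/8)
 = 31/24 / (5/8)
 = 31/15

2.0667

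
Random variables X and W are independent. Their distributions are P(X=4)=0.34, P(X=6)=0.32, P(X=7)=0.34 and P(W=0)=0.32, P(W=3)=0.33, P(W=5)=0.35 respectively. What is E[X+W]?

8.4

E[X+W] = Σ_x Σ_w (x+w) · P(X=x)P(W=w)
 = 4·0.1088 + 7·0.1122 + 9·0.119 + 6·0.1024 + 9·0.1056 + 11·0.112 + 7·0.1088 + 10·0.1122 + 12·0.119
 = 0.4352 + 0.7854 + 1.071 + 0.6144 + 0.9504 + 1.232 + 0.7616 + 1.122 + 1.428
 = 8.4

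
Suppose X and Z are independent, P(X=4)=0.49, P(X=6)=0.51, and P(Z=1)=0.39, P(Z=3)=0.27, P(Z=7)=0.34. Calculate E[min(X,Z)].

2.9068

E[min(X,Z)] = Σ_x Σ_z min(x,z) · P(X=x)P(Z=z)
 = 1·0.1911 + 3·0.1323 + 4·0.1666 + 1·0.1989 + 3·0.1377 + 6·0.1734
 = 0.1911 + 0.3969 + 0.6664 + 0.1989 + 0.4131 + 1.0404
 = 2.9068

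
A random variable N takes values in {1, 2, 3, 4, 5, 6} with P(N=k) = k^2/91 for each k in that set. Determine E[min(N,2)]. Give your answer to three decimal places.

1.989

E[min(N,2)] = Σ min(n,2)·P(N=n)
 = 1·1/91 + 2·4/91 + 2·9/91 + 2·16/91 + 2·25/91 + 2·36/91
 = 1/91 + 8/91 + 18/91 + 32/91 + 50/91 + 72/91
 = 181/91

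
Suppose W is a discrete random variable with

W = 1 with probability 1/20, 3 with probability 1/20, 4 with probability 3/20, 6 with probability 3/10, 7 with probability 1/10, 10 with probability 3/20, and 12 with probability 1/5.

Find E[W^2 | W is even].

P(W is even) = 3/20 + 3/10 + 3/20 + 1/5 = 4/5.
E[W^2 | W is even] = [16·3/20 + 36·3/10 + 100·3/20 + 144·1/5] / (4/5)
 = 57 / (4/5)
 = 285/4

71.25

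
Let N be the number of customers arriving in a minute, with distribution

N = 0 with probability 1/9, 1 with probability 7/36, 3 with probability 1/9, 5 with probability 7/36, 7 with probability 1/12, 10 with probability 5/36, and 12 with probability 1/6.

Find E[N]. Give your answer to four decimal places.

5.4722

E[N] = Σ n·P(N=n)
 = 0·1/9 + 1·7/36 + 3·1/9 + 5·7/36 + 7·1/12 + 10·5/36 + 12·1/6
 = 0 + 7/36 + 1/3 + 35/36 + 7/12 + 25/18 + 2
 = 197/36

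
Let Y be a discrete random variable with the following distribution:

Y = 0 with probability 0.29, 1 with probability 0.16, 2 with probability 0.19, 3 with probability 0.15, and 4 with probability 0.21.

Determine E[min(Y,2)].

1.26

E[min(Y,2)] = Σ min(y,2)·P(Y=y)
 = 0·0.29 + 1·0.16 + 2·0.19 + 2·0.15 + 2·0.21
 = 0 + 0.16 + 0.38 + 0.3 + 0.42
 = 1.26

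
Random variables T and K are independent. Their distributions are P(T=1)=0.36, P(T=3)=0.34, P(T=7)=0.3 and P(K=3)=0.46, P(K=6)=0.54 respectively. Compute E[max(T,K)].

5.334

E[max(T,K)] = Σ_t Σ_k max(t,k) · P(T=t)P(K=k)
 = 3·0.1656 + 6·0.1944 + 3·0.1564 + 6·0.1836 + 7·0.138 + 7·0.162
 = 0.4968 + 1.1664 + 0.4692 + 1.1016 + 0.966 + 1.134
 = 5.334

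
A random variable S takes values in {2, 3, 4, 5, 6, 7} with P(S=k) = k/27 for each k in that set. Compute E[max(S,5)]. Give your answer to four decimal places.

E[max(S,5)] = Σ max(s,5)·P(S=s)
 = 5·2/27 + 5·1/9 + 5·4/27 + 5·5/27 + 6·2/9 + 7·7/27
 = 10/27 + 5/9 + 20/27 + 25/27 + 4/3 + 49/27
 = 155/27

5.7407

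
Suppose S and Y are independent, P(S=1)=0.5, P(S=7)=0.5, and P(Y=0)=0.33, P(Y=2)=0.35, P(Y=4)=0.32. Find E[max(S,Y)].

E[max(S,Y)] = Σ_s Σ_y max(s,y) · P(S=s)P(Y=y)
 = 1·0.165 + 2·0.175 + 4·0.16 + 7·0.165 + 7·0.175 + 7·0.16
 = 0.165 + 0.35 + 0.64 + 1.155 + 1.225 + 1.12
 = 4.655

4.655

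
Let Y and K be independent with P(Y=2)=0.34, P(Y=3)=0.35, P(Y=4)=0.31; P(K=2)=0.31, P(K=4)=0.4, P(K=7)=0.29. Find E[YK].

E[YK] = Σ_y Σ_k yk · P(Y=y)P(K=k)
 = 4·0.1054 + 8·0.136 + 14·0.0986 + 6·0.1085 + 12·0.14 + 21·0.1015 + 8·0.0961 + 16·0.124 + 28·0.0899
 = 0.4216 + 1.088 + 1.3804 + 0.651 + 1.68 + 2.1315 + 0.7688 + 1.984 + 2.5172
 = 12.6225

12.6225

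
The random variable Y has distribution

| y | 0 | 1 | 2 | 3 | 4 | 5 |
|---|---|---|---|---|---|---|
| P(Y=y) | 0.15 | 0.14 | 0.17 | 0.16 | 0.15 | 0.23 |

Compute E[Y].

E[Y] = Σ y·P(Y=y)
 = 0·0.15 + 1·0.14 + 2·0.17 + 3·0.16 + 4·0.15 + 5·0.23
 = 0 + 0.14 + 0.34 + 0.48 + 0.6 + 1.15
 = 2.71

2.71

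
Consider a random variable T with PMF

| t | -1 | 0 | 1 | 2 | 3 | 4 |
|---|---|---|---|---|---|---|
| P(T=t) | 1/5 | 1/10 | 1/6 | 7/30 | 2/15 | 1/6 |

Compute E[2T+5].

E[2T+5] = Σ (2t+5)·P(T=t)
 = 3·1/5 + 5·1/10 + 7·1/6 + 9·7/30 + 11·2/15 + 13·1/6
 = 3/5 + 1/2 + 7/6 + 21/10 + 22/15 + 13/6
 = 8

8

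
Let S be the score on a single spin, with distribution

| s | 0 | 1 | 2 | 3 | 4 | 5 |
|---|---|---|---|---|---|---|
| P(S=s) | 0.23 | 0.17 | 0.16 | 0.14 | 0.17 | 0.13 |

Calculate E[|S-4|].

E[|S-4|] = Σ |s-4|·P(S=s)
 = 4·0.23 + 3·0.17 + 2·0.16 + 1·0.14 + 0·0.17 + 1·0.13
 = 0.92 + 0.51 + 0.32 + 0.14 + 0 + 0.13
 = 2.02

2.02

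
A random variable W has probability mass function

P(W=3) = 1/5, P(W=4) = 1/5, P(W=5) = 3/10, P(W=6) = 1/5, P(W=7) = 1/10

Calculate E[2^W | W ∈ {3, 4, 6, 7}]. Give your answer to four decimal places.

43.4286

P(W ∈ {3, 4, 6, 7}) = 1/5 + 1/5 + 1/5 + 1/10 = 7/10.
E[2^W | W ∈ {3, 4, 6, 7}] = [8·1/5 + 16·1/5 + 64·1/5 + 128·1/10] / (7/10)
 = 152/5 / (7/10)
 = 304/7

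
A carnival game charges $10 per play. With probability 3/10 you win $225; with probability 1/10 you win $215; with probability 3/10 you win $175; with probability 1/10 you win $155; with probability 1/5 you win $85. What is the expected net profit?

164

E[payout] = 225·3/10 + 215·1/10 + 175·3/10 + 155·1/10 + 85·1/5
 = 135/2 + 43/2 + 105/2 + 31/2 + 17
 = 174
Net = 174 - 10 = 164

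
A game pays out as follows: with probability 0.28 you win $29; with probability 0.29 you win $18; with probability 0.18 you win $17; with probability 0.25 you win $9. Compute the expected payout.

E[payout] = 29·0.28 + 18·0.29 + 17·0.18 + 9·0.25
 = 8.12 + 5.22 + 3.06 + 2.25
 = 18.65

18.65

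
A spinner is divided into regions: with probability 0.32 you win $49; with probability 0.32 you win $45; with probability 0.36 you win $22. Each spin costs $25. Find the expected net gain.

E[payout] = 49·0.32 + 45·0.32 + 22·0.36
 = 15.68 + 14.4 + 7.92
 = 38
Net = 38 - 25 = 13

13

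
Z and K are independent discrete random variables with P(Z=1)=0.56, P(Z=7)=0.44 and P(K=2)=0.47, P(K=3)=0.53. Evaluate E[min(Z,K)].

E[min(Z,K)] = Σ_z Σ_k min(z,k) · P(Z=z)P(K=k)
 = 1·0.2632 + 1·0.2968 + 2·0.2068 + 3·0.2332
 = 0.2632 + 0.2968 + 0.4136 + 0.6996
 = 1.6732

1.6732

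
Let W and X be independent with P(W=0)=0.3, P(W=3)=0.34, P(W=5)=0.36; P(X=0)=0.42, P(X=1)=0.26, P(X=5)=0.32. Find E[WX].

5.2452

E[WX] = Σ_w Σ_x wx · P(W=w)P(X=x)
 = 0·0.126 + 0·0.078 + 0·0.096 + 0·0.1428 + 3·0.0884 + 15·0.1088 + 0·0.1512 + 5·0.0936 + 25·0.1152
 = 0 + 0 + 0 + 0 + 0.2652 + 1.632 + 0 + 0.468 + 2.88
 = 5.2452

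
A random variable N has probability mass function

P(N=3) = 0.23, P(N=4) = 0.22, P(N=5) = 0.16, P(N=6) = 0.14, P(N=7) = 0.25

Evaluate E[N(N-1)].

E[N(N-1)] = Σ n(n-1)·P(N=n)
 = 6·0.23 + 12·0.22 + 20·0.16 + 30·0.14 + 42·0.25
 = 1.38 + 2.64 + 3.2 + 4.2 + 10.5
 = 21.92

21.92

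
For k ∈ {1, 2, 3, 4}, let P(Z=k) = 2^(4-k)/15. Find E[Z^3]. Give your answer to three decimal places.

10.533

E[Z^3] = Σ z^3·P(Z=z)
 = 1·8/15 + 8·4/15 + 27·2/15 + 64·1/15
 = 8/15 + 32/15 + 18/5 + 64/15
 = 158/15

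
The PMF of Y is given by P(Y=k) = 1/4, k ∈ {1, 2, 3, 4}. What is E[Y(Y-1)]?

5

E[Y(Y-1)] = Σ y(y-1)·P(Y=y)
 = 0·1/4 + 2·1/4 + 6·1/4 + 12·1/4
 = 0 + 1/2 + 3/2 + 3
 = 5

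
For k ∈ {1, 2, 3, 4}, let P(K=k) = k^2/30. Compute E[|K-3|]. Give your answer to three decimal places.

0.733

E[|K-3|] = Σ |k-3|·P(K=k)
 = 2·1/30 + 1·2/15 + 0·3/10 + 1·8/15
 = 1/15 + 2/15 + 0 + 8/15
 = 11/15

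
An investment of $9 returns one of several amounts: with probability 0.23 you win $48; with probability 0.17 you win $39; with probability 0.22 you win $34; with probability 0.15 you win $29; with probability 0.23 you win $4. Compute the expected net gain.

E[payout] = 48·0.23 + 39·0.17 + 34·0.22 + 29·0.15 + 4·0.23
 = 11.04 + 6.63 + 7.48 + 4.35 + 0.92
 = 30.42
Net = 30.42 - 9 = 21.42

21.42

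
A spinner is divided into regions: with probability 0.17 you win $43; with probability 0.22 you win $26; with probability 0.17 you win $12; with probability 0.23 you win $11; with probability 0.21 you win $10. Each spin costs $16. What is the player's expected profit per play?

E[payout] = 43·0.17 + 26·0.22 + 12·0.17 + 11·0.23 + 10·0.21
 = 7.31 + 5.72 + 2.04 + 2.53 + 2.1
 = 19.7
Net = 19.7 - 16 = 3.7

3.7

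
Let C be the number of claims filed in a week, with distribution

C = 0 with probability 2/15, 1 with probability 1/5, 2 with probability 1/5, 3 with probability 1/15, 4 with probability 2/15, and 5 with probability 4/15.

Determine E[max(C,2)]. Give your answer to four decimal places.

E[max(C,2)] = Σ max(c,2)·P(C=c)
 = 2·2/15 + 2·1/5 + 2·1/5 + 3·1/15 + 4·2/15 + 5·4/15
 = 4/15 + 2/5 + 2/5 + 1/5 + 8/15 + 4/3
 = 47/15

3.1333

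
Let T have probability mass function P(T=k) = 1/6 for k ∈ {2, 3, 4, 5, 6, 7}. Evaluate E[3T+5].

18.5

E[3T+5] = Σ (3t+5)·P(T=t)
 = 11·1/6 + 14·1/6 + 17·1/6 + 20·1/6 + 23·1/6 + 26·1/6
 = 11/6 + 7/3 + 17/6 + 10/3 + 23/6 + 13/3
 = 37/2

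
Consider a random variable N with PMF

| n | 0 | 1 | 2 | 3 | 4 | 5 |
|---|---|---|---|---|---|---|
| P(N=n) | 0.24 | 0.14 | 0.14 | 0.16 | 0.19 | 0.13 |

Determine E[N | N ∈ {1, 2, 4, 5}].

P(N ∈ {1, 2, 4, 5}) = 0.14 + 0.14 + 0.19 + 0.13 = 0.6.
E[N | N ∈ {1, 2, 4, 5}] = [1·0.14 + 2·0.14 + 4·0.19 + 5·0.13] / 0.6
 = 1.83 / 0.6
 = 61/20

3.05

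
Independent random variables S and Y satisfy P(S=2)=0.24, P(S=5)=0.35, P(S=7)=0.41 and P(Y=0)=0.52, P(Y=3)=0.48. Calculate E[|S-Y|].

3.8904

E[|S-Y|] = Σ_s Σ_y |s-y| · P(S=s)P(Y=y)
 = 2·0.1248 + 1·0.1152 + 5·0.182 + 2·0.168 + 7·0.2132 + 4·0.1968
 = 0.2496 + 0.1152 + 0.91 + 0.336 + 1.4924 + 0.7872
 = 3.8904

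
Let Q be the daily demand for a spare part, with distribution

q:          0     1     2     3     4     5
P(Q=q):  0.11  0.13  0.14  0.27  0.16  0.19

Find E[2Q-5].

0.62

E[2Q-5] = Σ (2q-5)·P(Q=q)
 = (-5)·0.11 + (-3)·0.13 + (-1)·0.14 + 1·0.27 + 3·0.16 + 5·0.19
 = (-0.55) + (-0.39) + (-0.14) + 0.27 + 0.48 + 0.95
 = 0.62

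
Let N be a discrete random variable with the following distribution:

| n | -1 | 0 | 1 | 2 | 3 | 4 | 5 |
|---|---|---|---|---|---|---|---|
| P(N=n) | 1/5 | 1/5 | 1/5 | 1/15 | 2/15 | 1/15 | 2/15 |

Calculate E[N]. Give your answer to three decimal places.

E[N] = Σ n·P(N=n)
 = (-1)·1/5 + 0·1/5 + 1·1/5 + 2·1/15 + 3·2/15 + 4·1/15 + 5·2/15
 = (-1/5) + 0 + 1/5 + 2/15 + 2/5 + 4/15 + 2/3
 = 22/15

1.467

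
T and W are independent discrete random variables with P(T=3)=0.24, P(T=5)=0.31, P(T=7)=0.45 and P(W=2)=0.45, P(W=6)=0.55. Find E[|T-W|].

2.353

E[|T-W|] = Σ_t Σ_w |t-w| · P(T=t)P(W=w)
 = 1·0.108 + 3·0.132 + 3·0.1395 + 1·0.1705 + 5·0.2025 + 1·0.2475
 = 0.108 + 0.396 + 0.4185 + 0.1705 + 1.0125 + 0.2475
 = 2.353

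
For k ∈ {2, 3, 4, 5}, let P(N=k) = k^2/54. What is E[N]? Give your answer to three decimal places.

E[N] = Σ n·P(N=n)
 = 2·2/27 + 3·1/6 + 4·8/27 + 5·25/54
 = 4/27 + 1/2 + 32/27 + 125/54
 = 112/27

4.148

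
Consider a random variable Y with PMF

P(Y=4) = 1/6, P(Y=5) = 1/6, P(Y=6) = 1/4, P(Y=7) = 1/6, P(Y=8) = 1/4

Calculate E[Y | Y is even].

P(Y is even) = 1/6 + 1/4 + 1/4 = 2/3.
E[Y | Y is even] = [4·1/6 + 6·1/4 + 8·1/4] / (2/3)
 = 25/6 / (2/3)
 = 25/4

6.25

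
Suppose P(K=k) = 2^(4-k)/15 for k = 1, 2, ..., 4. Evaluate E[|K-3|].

1.4

E[|K-3|] = Σ |k-3|·P(K=k)
 = 2·8/15 + 1·4/15 + 0·2/15 + 1·1/15
 = 16/15 + 4/15 + 0 + 1/15
 = 7/5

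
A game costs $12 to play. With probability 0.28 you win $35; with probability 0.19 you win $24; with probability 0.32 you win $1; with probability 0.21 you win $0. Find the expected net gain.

E[payout] = 35·0.28 + 24·0.19 + 1·0.32 + 0·0.21
 = 9.8 + 4.56 + 0.32 + 0
 = 14.68
Net = 14.68 - 12 = 2.68

2.68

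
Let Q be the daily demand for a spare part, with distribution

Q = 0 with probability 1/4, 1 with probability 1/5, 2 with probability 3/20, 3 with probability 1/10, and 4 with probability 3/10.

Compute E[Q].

2

E[Q] = Σ q·P(Q=q)
 = 0·1/4 + 1·1/5 + 2·3/20 + 3·1/10 + 4·3/10
 = 0 + 1/5 + 3/10 + 3/10 + 6/5
 = 2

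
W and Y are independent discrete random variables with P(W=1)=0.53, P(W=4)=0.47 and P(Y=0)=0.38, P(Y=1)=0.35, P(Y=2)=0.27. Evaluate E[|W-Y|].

E[|W-Y|] = Σ_w Σ_y |w-y| · P(W=w)P(Y=y)
 = 1·0.2014 + 0·0.1855 + 1·0.1431 + 4·0.1786 + 3·0.1645 + 2·0.1269
 = 0.2014 + 0 + 0.1431 + 0.7144 + 0.4935 + 0.2538
 = 1.8062

1.8062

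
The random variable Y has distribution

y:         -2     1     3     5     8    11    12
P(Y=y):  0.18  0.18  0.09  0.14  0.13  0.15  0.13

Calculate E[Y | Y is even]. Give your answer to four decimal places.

5.0909

P(Y is even) = 0.18 + 0.13 + 0.13 = 0.44.
E[Y | Y is even] = [(-2)·0.18 + 8·0.13 + 12·0.13] / 0.44
 = 2.24 / 0.44
 = 56/11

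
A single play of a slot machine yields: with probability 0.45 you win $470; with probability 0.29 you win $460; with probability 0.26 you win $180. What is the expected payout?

391.7

E[payout] = 470·0.45 + 460·0.29 + 180·0.26
 = 211.5 + 133.4 + 46.8
 = 391.7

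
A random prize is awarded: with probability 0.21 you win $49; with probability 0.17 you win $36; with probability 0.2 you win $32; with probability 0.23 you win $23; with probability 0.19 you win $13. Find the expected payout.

30.57

E[payout] = 49·0.21 + 36·0.17 + 32·0.2 + 23·0.23 + 13·0.19
 = 10.29 + 6.12 + 6.4 + 5.29 + 2.47
 = 30.57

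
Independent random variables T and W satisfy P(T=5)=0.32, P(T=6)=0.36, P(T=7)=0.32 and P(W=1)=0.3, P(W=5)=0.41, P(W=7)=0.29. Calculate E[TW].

E[TW] = Σ_t Σ_w tw · P(T=t)P(W=w)
 = 5·0.096 + 25·0.1312 + 35·0.0928 + 6·0.108 + 30·0.1476 + 42·0.1044 + 7·0.096 + 35·0.1312 + 49·0.0928
 = 0.48 + 3.28 + 3.248 + 0.648 + 4.428 + 4.3848 + 0.672 + 4.592 + 4.5472
 = 26.28

26.28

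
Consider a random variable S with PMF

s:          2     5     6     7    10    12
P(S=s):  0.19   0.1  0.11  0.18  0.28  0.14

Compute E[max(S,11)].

E[max(S,11)] = Σ max(s,11)·P(S=s)
 = 11·0.19 + 11·0.1 + 11·0.11 + 11·0.18 + 11·0.28 + 12·0.14
 = 2.09 + 1.1 + 1.21 + 1.98 + 3.08 + 1.68
 = 11.14

11.14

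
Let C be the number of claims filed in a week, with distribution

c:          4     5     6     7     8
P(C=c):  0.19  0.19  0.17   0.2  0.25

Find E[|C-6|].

E[|C-6|] = Σ |c-6|·P(C=c)
 = 2·0.19 + 1·0.19 + 0·0.17 + 1·0.2 + 2·0.25
 = 0.38 + 0.19 + 0 + 0.2 + 0.5
 = 1.27

1.27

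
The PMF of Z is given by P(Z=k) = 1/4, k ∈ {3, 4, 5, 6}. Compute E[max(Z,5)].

E[max(Z,5)] = Σ max(z,5)·P(Z=z)
 = 5·1/4 + 5·1/4 + 5·1/4 + 6·1/4
 = 5/4 + 5/4 + 5/4 + 3/2
 = 21/4

5.25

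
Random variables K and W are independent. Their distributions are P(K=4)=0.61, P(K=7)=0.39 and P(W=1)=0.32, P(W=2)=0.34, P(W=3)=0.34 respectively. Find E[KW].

E[KW] = Σ_k Σ_w kw · P(K=k)P(W=w)
 = 4·0.1952 + 8·0.2074 + 12·0.2074 + 7·0.1248 + 14·0.1326 + 21·0.1326
 = 0.7808 + 1.6592 + 2.4888 + 0.8736 + 1.8564 + 2.7846
 = 10.4434

10.4434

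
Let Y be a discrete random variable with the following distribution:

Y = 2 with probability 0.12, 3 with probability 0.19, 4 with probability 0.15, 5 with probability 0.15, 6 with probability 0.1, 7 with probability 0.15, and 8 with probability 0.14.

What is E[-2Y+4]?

-5.86

E[-2Y+4] = Σ (-2y+4)·P(Y=y)
 = 0·0.12 + (-2)·0.19 + (-4)·0.15 + (-6)·0.15 + (-8)·0.1 + (-10)·0.15 + (-12)·0.14
 = 0 + (-0.38) + (-0.6) + (-0.9) + (-0.8) + (-1.5) + (-1.68)
 = -5.86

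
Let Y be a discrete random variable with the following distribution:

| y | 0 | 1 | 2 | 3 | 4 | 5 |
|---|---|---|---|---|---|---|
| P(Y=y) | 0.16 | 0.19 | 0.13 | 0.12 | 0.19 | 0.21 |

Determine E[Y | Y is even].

2.125

P(Y is even) = 0.16 + 0.13 + 0.19 = 0.48.
E[Y | Y is even] = [0·0.16 + 2·0.13 + 4·0.19] / 0.48
 = 1.02 / 0.48
 = 17/8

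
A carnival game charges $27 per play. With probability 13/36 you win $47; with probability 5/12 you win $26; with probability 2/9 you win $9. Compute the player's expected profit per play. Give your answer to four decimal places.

2.8056

E[payout] = 47·13/36 + 26·5/12 + 9·2/9
 = 611/36 + 65/6 + 2
 = 1073/36
Net = 1073/36 - 27 = 101/36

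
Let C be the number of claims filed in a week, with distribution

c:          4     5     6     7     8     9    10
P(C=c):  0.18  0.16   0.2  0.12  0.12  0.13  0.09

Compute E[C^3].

362.09

E[C^3] = Σ c^3·P(C=c)
 = 64·0.18 + 125·0.16 + 216·0.2 + 343·0.12 + 512·0.12 + 729·0.13 + 1000·0.09
 = 11.52 + 20 + 43.2 + 41.16 + 61.44 + 94.77 + 90
 = 362.09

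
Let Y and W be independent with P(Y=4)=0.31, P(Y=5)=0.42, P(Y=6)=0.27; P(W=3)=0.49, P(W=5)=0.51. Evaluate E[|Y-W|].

E[|Y-W|] = Σ_y Σ_w |y-w| · P(Y=y)P(W=w)
 = 1·0.1519 + 1·0.1581 + 2·0.2058 + 0·0.2142 + 3·0.1323 + 1·0.1377
 = 0.1519 + 0.1581 + 0.4116 + 0 + 0.3969 + 0.1377
 = 1.2562

1.2562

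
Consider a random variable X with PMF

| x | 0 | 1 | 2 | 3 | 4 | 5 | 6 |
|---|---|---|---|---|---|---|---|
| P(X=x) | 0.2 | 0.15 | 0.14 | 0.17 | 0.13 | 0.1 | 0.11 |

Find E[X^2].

10.78

E[X^2] = Σ x^2·P(X=x)
 = 0·0.2 + 1·0.15 + 4·0.14 + 9·0.17 + 16·0.13 + 25·0.1 + 36·0.11
 = 0 + 0.15 + 0.56 + 1.53 + 2.08 + 2.5 + 3.96
 = 10.78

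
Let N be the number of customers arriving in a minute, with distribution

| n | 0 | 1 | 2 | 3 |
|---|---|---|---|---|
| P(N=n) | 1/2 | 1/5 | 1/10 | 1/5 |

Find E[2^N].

2.9

E[2^N] = Σ 2^n·P(N=n)
 = 1·1/2 + 2·1/5 + 4·1/10 + 8·1/5
 = 1/2 + 2/5 + 2/5 + 8/5
 = 29/10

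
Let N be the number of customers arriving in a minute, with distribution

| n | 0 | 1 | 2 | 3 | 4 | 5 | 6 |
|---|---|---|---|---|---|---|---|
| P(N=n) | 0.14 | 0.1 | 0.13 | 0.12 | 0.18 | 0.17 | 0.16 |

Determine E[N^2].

14.59

E[N^2] = Σ n^2·P(N=n)
 = 0·0.14 + 1·0.1 + 4·0.13 + 9·0.12 + 16·0.18 + 25·0.17 + 36·0.16
 = 0 + 0.1 + 0.52 + 1.08 + 2.88 + 4.25 + 5.76
 = 14.59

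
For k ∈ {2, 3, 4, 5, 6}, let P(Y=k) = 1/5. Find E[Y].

4

E[Y] = Σ y·P(Y=y)
 = 2·1/5 + 3·1/5 + 4·1/5 + 5·1/5 + 6·1/5
 = 2/5 + 3/5 + 4/5 + 1 + 6/5
 = 4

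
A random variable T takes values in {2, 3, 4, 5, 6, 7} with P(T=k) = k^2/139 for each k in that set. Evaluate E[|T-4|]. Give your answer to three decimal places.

1.878

E[|T-4|] = Σ |t-4|·P(T=t)
 = 2·4/139 + 1·9/139 + 0·16/139 + 1·25/139 + 2·36/139 + 3·49/139
 = 8/139 + 9/139 + 0 + 25/139 + 72/139 + 147/139
 = 261/139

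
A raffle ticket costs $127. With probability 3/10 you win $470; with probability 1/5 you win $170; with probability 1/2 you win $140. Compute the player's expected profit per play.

118

E[payout] = 470·3/10 + 170·1/5 + 140·1/2
 = 141 + 34 + 70
 = 245
Net = 245 - 127 = 118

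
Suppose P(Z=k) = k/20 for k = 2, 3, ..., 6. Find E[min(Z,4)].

E[min(Z,4)] = Σ min(z,4)·P(Z=z)
 = 2·1/10 + 3·3/20 + 4·1/5 + 4·1/4 + 4·3/10
 = 1/5 + 9/20 + 4/5 + 1 + 6/5
 = 73/20

3.65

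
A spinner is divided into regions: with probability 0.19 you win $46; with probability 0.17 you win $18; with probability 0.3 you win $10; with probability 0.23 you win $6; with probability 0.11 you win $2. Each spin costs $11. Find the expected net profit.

E[payout] = 46·0.19 + 18·0.17 + 10·0.3 + 6·0.23 + 2·0.11
 = 8.74 + 3.06 + 3 + 1.38 + 0.22
 = 16.4
Net = 16.4 - 11 = 5.4

5.4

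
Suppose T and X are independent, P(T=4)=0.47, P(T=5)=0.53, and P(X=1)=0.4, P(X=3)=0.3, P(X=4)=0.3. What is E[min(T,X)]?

2.5

E[min(T,X)] = Σ_t Σ_x min(t,x) · P(T=t)P(X=x)
 = 1·0.188 + 3·0.141 + 4·0.141 + 1·0.212 + 3·0.159 + 4·0.159
 = 0.188 + 0.423 + 0.564 + 0.212 + 0.477 + 0.636
 = 2.5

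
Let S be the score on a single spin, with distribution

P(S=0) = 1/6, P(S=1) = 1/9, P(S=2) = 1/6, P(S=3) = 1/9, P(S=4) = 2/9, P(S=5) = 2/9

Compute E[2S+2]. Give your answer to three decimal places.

E[2S+2] = Σ (2s+2)·P(S=s)
 = 2·1/6 + 4·1/9 + 6·1/6 + 8·1/9 + 10·2/9 + 12·2/9
 = 1/3 + 4/9 + 1 + 8/9 + 20/9 + 8/3
 = 68/9

7.556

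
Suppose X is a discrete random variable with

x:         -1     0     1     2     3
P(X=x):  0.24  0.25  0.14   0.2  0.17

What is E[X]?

E[X] = Σ x·P(X=x)
 = (-1)·0.24 + 0·0.25 + 1·0.14 + 2·0.2 + 3·0.17
 = (-0.24) + 0 + 0.14 + 0.4 + 0.51
 = 0.81

0.81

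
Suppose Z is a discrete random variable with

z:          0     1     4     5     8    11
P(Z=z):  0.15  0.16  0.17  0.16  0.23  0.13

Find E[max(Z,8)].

8.39

E[max(Z,8)] = Σ max(z,8)·P(Z=z)
 = 8·0.15 + 8·0.16 + 8·0.17 + 8·0.16 + 8·0.23 + 11·0.13
 = 1.2 + 1.28 + 1.36 + 1.28 + 1.84 + 1.43
 = 8.39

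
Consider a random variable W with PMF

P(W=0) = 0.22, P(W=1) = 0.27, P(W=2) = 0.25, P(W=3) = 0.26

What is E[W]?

1.55

E[W] = Σ w·P(W=w)
 = 0·0.22 + 1·0.27 + 2·0.25 + 3·0.26
 = 0 + 0.27 + 0.5 + 0.78
 = 1.55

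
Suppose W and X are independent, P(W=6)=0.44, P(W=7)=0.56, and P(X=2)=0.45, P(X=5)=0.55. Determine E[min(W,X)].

E[min(W,X)] = Σ_w Σ_x min(w,x) · P(W=w)P(X=x)
 = 2·0.198 + 5·0.242 + 2·0.252 + 5·0.308
 = 0.396 + 1.21 + 0.504 + 1.54
 = 3.65

3.65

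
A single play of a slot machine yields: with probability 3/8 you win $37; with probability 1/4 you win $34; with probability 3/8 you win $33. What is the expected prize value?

34.75

E[payout] = 37·3/8 + 34·1/4 + 33·3/8
 = 111/8 + 17/2 + 99/8
 = 139/4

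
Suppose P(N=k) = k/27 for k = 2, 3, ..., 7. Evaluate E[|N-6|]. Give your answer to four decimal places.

E[|N-6|] = Σ |n-6|·P(N=n)
 = 4·2/27 + 3·1/9 + 2·4/27 + 1·5/27 + 0·2/9 + 1·7/27
 = 8/27 + 1/3 + 8/27 + 5/27 + 0 + 7/27
 = 37/27

1.3704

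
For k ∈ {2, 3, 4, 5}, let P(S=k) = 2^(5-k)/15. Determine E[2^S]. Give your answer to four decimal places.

E[2^S] = Σ 2^s·P(S=s)
 = 4·8/15 + 8·4/15 + 16·2/15 + 32·1/15
 = 32/15 + 32/15 + 32/15 + 32/15
 = 128/15

8.5333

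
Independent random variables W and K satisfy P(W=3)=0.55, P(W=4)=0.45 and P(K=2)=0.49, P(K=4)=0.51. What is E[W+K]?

6.47

E[W+K] = Σ_w Σ_k (w+k) · P(W=w)P(K=k)
 = 5·0.2695 + 7·0.2805 + 6·0.2205 + 8·0.2295
 = 1.3475 + 1.9635 + 1.323 + 1.836
 = 6.47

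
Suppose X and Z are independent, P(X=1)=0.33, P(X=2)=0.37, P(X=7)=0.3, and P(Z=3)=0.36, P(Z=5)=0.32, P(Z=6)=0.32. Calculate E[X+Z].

E[X+Z] = Σ_x Σ_z (x+z) · P(X=x)P(Z=z)
 = 4·0.1188 + 6·0.1056 + 7·0.1056 + 5·0.1332 + 7·0.1184 + 8·0.1184 + 10·0.108 + 12·0.096 + 13·0.096
 = 0.4752 + 0.6336 + 0.7392 + 0.666 + 0.8288 + 0.9472 + 1.08 + 1.152 + 1.248
 = 7.77

7.77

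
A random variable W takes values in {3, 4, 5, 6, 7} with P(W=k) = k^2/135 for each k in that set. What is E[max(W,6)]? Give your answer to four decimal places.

6.3630

E[max(W,6)] = Σ max(w,6)·P(W=w)
 = 6·1/15 + 6·16/135 + 6·5/27 + 6·4/15 + 7·49/135
 = 2/5 + 32/45 + 10/9 + 8/5 + 343/135
 = 859/135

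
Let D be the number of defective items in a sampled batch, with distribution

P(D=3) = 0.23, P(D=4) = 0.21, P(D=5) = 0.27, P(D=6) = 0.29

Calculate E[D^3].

E[D^3] = Σ d^3·P(D=d)
 = 27·0.23 + 64·0.21 + 125·0.27 + 216·0.29
 = 6.21 + 13.44 + 33.75 + 62.64
 = 116.04

116.04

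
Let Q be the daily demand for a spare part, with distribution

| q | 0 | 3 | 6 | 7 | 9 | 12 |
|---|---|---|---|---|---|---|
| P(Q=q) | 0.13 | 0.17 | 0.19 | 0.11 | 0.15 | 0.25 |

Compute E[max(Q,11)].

11.25

E[max(Q,11)] = Σ max(q,11)·P(Q=q)
 = 11·0.13 + 11·0.17 + 11·0.19 + 11·0.11 + 11·0.15 + 12·0.25
 = 1.43 + 1.87 + 2.09 + 1.21 + 1.65 + 3
 = 11.25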